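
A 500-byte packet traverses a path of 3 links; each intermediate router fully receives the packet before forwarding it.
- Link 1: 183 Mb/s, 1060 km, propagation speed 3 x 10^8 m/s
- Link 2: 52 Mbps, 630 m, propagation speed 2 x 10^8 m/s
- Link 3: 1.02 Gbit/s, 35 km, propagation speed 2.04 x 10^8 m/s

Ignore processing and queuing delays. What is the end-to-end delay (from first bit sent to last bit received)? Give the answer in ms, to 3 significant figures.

3.81 ms

L = 500 × 8 = 4000 bits.
Transmission delays (L/R per hop): 0.0218579, 0.0769231, 0.00392157 ms; sum = 0.102703 ms.
Propagation delays (d/s per hop): 3.53333, 0.00315, 0.171569 ms; sum = 3.70805 ms.
End-to-end = 3.81 ms.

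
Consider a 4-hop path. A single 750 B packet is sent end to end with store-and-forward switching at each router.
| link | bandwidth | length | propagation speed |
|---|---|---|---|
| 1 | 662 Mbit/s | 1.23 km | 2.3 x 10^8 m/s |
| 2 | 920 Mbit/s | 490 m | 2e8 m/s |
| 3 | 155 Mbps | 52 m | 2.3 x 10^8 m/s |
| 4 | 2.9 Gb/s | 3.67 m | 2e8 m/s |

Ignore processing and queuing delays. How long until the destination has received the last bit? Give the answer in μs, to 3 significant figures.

L = 750 × 8 = 6000 bits.
Transmission delays (L/R per hop): 9.06344, 6.52174, 38.7097, 2.06897 μs; sum = 56.3638 μs.
Propagation delays (d/s per hop): 5.34783, 2.45, 0.226087, 0.01835 μs; sum = 8.04226 μs.
End-to-end = 64.4 μs.

64.4 μs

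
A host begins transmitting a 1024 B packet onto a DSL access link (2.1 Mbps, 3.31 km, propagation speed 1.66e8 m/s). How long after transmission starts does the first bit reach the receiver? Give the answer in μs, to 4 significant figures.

19.94 μs

First bit experiences only propagation delay: d/s = 3310/166000000 = 19.94 μs.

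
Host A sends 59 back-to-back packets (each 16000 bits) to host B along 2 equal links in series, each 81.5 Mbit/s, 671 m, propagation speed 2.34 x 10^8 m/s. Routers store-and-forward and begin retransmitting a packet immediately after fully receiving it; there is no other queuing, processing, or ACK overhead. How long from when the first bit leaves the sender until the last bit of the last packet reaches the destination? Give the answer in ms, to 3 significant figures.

Per-hop transmission t_tx = L/R = 16000/81500000 = 0.196319 ms.
Per-hop propagation t_prop = 671/234000000 = 0.00286752 ms.
Pipeline fill: first packet needs 2·t_tx to clear all hops; remaining 58 packets each add one t_tx.
Total = (2+59-1)·t_tx + 2·t_prop = 60·0.196319 + 2·0.00286752 = 11.8 ms.

11.8 ms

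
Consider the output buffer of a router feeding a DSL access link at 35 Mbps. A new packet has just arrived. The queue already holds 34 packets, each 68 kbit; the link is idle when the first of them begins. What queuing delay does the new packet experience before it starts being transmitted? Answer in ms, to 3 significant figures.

Each queued packet: L/R = 68000/35000000 = 1.94286 ms.
34 queued → 66.0571 ms.
Queuing delay = 66.1 ms.

66.1 ms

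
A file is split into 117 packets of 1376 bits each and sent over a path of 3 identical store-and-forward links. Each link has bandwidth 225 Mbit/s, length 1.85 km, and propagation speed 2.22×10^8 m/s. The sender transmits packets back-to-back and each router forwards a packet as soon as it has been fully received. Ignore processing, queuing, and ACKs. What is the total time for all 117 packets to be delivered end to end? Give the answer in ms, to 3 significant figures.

Per-hop transmission t_tx = L/R = 1376/225000000 = 0.00611556 ms.
Per-hop propagation t_prop = 1850/2.22e+08 = 0.00833333 ms.
Pipeline fill: first packet needs 3·t_tx to clear all hops; remaining 116 packets each add one t_tx.
Total = (3+117-1)·t_tx + 3·t_prop = 119·0.00611556 + 3·0.00833333 = 0.753 ms.

0.753 ms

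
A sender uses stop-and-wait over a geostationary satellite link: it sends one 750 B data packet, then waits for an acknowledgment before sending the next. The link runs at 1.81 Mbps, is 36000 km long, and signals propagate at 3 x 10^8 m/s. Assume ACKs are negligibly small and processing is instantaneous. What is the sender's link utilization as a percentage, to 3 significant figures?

1.36 %

t_tx = L/R = 6000/1810000 = 0.00331492 s.
t_prop = 36000000/300000000 = 0.12 s; RTT = 0.24 s.
Cycle = t_tx + RTT = 0.243315 s.
Utilization = t_tx / cycle = 0.00331492/0.243315 = 1.36 %.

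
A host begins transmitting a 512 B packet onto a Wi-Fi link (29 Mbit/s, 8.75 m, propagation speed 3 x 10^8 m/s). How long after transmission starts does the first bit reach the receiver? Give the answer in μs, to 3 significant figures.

First bit experiences only propagation delay: d/s = 8.75/300000000 = 0.0292 μs.

0.0292 μs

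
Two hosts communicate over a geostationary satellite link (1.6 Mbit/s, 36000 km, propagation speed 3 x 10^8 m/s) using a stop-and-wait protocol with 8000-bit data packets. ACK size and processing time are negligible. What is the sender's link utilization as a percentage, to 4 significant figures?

t_tx = L/R = 8000/1600000 = 0.005 s.
t_prop = 36000000/300000000 = 0.12 s; RTT = 0.24 s.
Cycle = t_tx + RTT = 0.245 s.
Utilization = t_tx / cycle = 0.005/0.245 = 2.041 %.

2.041 %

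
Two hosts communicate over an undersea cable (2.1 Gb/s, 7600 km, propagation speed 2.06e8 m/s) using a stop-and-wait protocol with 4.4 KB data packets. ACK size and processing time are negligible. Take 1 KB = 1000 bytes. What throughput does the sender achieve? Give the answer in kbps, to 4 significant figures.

t_tx = L/R = 35200/2100000000 = 1.67619e-05 s.
t_prop = 7600000/206000000 = 0.0368932 s; RTT = 0.0737864 s.
Cycle = t_tx + RTT = 0.0738032 s.
Throughput = L / cycle = 35200 / 0.0738032 = 476.9 kbps.

476.9 kbps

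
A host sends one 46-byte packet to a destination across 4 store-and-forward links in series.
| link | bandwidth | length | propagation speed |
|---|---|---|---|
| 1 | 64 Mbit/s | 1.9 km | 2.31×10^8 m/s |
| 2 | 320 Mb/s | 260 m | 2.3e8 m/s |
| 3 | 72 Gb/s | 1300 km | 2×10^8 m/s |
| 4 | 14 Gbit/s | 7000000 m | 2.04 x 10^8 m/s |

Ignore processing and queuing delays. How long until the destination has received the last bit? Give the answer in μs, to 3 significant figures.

40800 μs

L = 46 × 8 = 368 bits.
Transmission delays (L/R per hop): 5.75, 1.15, 0.00511111, 0.0262857 μs; sum = 6.9314 μs.
Propagation delays (d/s per hop): 8.22511, 1.13043, 6500, 34313.7 μs; sum = 40823.1 μs.
End-to-end = 40800 μs.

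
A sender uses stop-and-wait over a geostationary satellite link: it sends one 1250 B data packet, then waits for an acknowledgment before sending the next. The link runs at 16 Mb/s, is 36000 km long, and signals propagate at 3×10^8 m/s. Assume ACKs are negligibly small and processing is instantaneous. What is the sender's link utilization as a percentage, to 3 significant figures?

0.260 %

t_tx = L/R = 10000/16000000 = 0.000625 s.
t_prop = 36000000/300000000 = 0.12 s; RTT = 0.24 s.
Cycle = t_tx + RTT = 0.240625 s.
Utilization = t_tx / cycle = 0.000625/0.240625 = 0.260 %.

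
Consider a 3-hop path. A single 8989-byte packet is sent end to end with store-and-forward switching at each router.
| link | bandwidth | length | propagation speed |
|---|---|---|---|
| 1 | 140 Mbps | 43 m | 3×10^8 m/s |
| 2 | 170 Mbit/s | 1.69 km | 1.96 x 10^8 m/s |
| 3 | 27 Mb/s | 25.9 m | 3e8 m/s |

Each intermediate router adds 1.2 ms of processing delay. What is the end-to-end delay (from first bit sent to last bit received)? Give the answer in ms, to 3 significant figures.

6.01 ms

L = 8989 × 8 = 71912 bits.
Transmission delays (L/R per hop): 0.513657, 0.423012, 2.66341 ms; sum = 3.60008 ms.
Propagation delays (d/s per hop): 0.000143333, 0.00862245, 8.63333e-05 ms; sum = 0.00885212 ms.
Processing at 2 router(s): 2 × 1.2 ms = 2.4 ms.
End-to-end = 6.01 ms.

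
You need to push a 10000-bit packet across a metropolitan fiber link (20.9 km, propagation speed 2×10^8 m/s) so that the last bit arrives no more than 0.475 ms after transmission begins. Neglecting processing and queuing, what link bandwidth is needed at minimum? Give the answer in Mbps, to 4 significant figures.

Propagation delay = 20900 / 200000000 = 0.1045 ms.
Transmission budget = 0.475 − 0.1045 = 0.3705 ms.
R ≥ L / t_tx = 10000 bits / 0.0003705 s = 26.99 Mbps.

26.99 Mbps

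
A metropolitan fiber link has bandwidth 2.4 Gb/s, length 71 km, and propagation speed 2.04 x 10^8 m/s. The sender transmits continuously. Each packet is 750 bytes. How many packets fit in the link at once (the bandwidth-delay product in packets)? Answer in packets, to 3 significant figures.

Propagation delay = 71000 / 204000000 = 0.000348039 s.
BDP = R × t_prop = 2400000000 × 0.000348039 = 835294 bits.
In packets of 6000 bits: 139 packets.

139 packets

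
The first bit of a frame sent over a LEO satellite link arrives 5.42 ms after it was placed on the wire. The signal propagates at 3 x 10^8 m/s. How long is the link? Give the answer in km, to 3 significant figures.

d = s × t_prop = 300000000 × 0.00542 = 1630 km.

1630 km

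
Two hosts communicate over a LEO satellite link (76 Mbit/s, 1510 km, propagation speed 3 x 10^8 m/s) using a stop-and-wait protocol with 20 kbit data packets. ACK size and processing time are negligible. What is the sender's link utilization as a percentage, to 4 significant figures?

2.548 %

t_tx = L/R = 20000/76000000 = 0.000263158 s.
t_prop = 1510000/300000000 = 0.00503333 s; RTT = 0.0100667 s.
Cycle = t_tx + RTT = 0.0103298 s.
Utilization = t_tx / cycle = 0.000263158/0.0103298 = 2.548 %.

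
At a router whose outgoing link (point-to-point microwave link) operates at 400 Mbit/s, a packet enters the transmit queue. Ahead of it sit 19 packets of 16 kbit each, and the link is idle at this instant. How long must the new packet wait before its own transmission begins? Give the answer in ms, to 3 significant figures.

Each queued packet: L/R = 16000/400000000 = 0.04 ms.
19 queued → 0.76 ms.
Queuing delay = 0.760 ms.

0.760 ms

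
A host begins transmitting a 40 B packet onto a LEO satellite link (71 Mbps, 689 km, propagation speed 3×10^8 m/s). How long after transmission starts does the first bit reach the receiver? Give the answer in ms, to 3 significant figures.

First bit experiences only propagation delay: d/s = 689000/300000000 = 2.30 ms.

2.30 ms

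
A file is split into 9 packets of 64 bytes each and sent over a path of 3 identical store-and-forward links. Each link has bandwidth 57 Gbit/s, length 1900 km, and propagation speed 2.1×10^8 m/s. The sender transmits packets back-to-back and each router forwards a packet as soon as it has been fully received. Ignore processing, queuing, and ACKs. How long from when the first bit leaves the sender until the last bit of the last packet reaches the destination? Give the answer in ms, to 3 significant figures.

27.1 ms

Per-hop transmission t_tx = L/R = 512/57000000000 = 8.98246e-06 ms.
Per-hop propagation t_prop = 1900000/210000000 = 9.04762 ms.
Pipeline fill: first packet needs 3·t_tx to clear all hops; remaining 8 packets each add one t_tx.
Total = (3+9-1)·t_tx + 3·t_prop = 11·8.98246e-06 + 3·9.04762 = 27.1 ms.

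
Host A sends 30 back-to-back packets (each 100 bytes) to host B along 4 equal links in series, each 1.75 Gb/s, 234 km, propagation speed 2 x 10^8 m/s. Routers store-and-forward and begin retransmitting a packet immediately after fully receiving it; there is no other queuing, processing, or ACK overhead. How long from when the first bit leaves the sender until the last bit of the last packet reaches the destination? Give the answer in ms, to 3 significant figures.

Per-hop transmission t_tx = L/R = 800/1750000000 = 0.000457143 ms.
Per-hop propagation t_prop = 234000/200000000 = 1.17 ms.
Pipeline fill: first packet needs 4·t_tx to clear all hops; remaining 29 packets each add one t_tx.
Total = (4+30-1)·t_tx + 4·t_prop = 33·0.000457143 + 4·1.17 = 4.70 ms.

4.70 ms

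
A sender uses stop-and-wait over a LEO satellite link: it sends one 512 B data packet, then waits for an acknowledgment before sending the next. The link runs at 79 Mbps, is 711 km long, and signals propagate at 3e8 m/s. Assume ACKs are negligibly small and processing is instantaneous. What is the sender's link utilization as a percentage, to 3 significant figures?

1.08 %

t_tx = L/R = 4096/79000000 = 5.18481e-05 s.
t_prop = 711000/300000000 = 0.00237 s; RTT = 0.00474 s.
Cycle = t_tx + RTT = 0.00479185 s.
Utilization = t_tx / cycle = 5.18481e-05/0.00479185 = 1.08 %.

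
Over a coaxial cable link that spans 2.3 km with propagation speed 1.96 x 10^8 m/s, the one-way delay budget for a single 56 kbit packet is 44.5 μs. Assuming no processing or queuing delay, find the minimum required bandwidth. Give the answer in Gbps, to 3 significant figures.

Propagation delay = 2300 / 196000000 = 11.7347 μs.
Transmission budget = 44.5 − 11.7347 = 32.7653 μs.
R ≥ L / t_tx = 56000 bits / 3.27653e-05 s = 1.71 Gbps.

1.71 Gbps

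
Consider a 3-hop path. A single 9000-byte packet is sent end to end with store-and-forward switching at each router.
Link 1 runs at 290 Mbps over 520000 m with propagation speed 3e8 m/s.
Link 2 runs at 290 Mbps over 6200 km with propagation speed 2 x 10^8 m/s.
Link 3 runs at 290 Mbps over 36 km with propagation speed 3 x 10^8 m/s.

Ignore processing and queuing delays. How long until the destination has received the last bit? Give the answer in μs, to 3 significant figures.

L = 9000 × 8 = 72000 bits.
Transmission delay per hop = L/R = 72000/290000000 = 248.276 μs; 3 hops → 744.828 μs.
Propagation delays (d/s per hop): 1733.33, 31000, 120 μs; sum = 32853.3 μs.
End-to-end = 33600 μs.

33600 μs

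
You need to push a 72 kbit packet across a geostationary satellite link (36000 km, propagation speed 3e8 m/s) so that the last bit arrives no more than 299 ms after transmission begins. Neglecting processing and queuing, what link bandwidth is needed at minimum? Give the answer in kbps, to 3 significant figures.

402 kbps

Propagation delay = 36000000 / 300000000 = 120 ms.
Transmission budget = 299 − 120 = 179 ms.
R ≥ L / t_tx = 72000 bits / 0.179 s = 402 kbps.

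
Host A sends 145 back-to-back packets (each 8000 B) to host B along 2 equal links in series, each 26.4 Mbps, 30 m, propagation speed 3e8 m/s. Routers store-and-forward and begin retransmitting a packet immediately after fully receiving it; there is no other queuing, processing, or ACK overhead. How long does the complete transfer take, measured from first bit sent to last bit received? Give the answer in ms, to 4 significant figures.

353.9 ms

Per-hop transmission t_tx = L/R = 64000/26400000 = 2.42424 ms.
Per-hop propagation t_prop = 30/300000000 = 0.0001 ms.
Pipeline fill: first packet needs 2·t_tx to clear all hops; remaining 144 packets each add one t_tx.
Total = (2+145-1)·t_tx + 2·t_prop = 146·2.42424 + 2·0.0001 = 353.9 ms.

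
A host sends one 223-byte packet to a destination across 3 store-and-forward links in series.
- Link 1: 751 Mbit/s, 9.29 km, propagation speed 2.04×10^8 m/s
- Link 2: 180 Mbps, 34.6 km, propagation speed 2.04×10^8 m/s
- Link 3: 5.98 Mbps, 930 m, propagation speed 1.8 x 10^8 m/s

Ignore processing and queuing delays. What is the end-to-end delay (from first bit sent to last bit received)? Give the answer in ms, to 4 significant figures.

L = 223 × 8 = 1784 bits.
Transmission delays (L/R per hop): 0.0023755, 0.00991111, 0.298328 ms; sum = 0.310614 ms.
Propagation delays (d/s per hop): 0.0455392, 0.169608, 0.00516667 ms; sum = 0.220314 ms.
End-to-end = 0.5309 ms.

0.5309 ms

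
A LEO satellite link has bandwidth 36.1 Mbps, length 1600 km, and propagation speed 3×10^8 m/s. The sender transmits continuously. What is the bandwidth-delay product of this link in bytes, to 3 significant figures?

24100 bytes

Propagation delay = 1600000 / 300000000 = 0.00533333 s.
BDP = R × t_prop = 36100000 × 0.00533333 = 192533 bits.
In bytes: 192533/8 = 24100 bytes.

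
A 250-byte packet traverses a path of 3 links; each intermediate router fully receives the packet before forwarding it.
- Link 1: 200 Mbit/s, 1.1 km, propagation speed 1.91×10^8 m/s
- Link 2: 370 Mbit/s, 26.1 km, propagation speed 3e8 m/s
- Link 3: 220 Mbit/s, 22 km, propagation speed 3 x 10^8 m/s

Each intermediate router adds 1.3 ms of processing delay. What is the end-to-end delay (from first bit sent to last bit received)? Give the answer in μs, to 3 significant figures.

2790 μs

L = 250 × 8 = 2000 bits.
Transmission delays (L/R per hop): 10, 5.40541, 9.09091 μs; sum = 24.4963 μs.
Propagation delays (d/s per hop): 5.75916, 87, 73.3333 μs; sum = 166.092 μs.
Processing at 2 router(s): 2 × 1.3 ms = 2600 μs.
End-to-end = 2790 μs.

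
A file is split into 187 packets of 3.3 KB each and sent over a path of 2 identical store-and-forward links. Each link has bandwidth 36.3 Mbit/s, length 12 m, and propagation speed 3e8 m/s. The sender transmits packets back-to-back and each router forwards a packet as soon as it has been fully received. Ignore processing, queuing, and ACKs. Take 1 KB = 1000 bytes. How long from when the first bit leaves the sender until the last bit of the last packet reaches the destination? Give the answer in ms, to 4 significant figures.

Per-hop transmission t_tx = L/R = 26400/36300000 = 0.727273 ms.
Per-hop propagation t_prop = 12/300000000 = 4e-05 ms.
Pipeline fill: first packet needs 2·t_tx to clear all hops; remaining 186 packets each add one t_tx.
Total = (2+187-1)·t_tx + 2·t_prop = 188·0.727273 + 2·4e-05 = 136.7 ms.

136.7 ms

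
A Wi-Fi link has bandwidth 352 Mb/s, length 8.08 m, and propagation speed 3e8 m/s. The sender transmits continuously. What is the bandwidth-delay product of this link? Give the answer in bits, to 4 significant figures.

9.481 bits

Propagation delay = 8.08 / 300000000 = 2.69333e-08 s.
BDP = R × t_prop = 352000000 × 2.69333e-08 = 9.48053 bits.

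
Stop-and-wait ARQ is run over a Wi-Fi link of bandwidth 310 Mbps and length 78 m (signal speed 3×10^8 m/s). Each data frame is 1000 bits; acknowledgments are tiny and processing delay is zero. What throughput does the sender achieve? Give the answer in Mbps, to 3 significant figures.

t_tx = L/R = 1000/310000000 = 3.22581e-06 s.
t_prop = 78/300000000 = 2.6e-07 s; RTT = 5.2e-07 s.
Cycle = t_tx + RTT = 3.74581e-06 s.
Throughput = L / cycle = 1000 / 3.74581e-06 = 267 Mbps.

267 Mbps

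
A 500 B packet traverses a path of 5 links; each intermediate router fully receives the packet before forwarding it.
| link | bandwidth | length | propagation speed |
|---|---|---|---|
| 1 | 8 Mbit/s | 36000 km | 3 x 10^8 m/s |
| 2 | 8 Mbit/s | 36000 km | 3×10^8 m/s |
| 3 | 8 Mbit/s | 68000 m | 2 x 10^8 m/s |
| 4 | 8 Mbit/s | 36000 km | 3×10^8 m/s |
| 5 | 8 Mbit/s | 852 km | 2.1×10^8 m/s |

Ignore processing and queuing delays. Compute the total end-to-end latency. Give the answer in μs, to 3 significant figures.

367000 μs

L = 500 × 8 = 4000 bits.
Transmission delay per hop = L/R = 4000/8000000 = 500 μs; 5 hops → 2500 μs.
Propagation delays (d/s per hop): 120000, 120000, 340, 120000, 4057.14 μs; sum = 364397 μs.
End-to-end = 367000 μs.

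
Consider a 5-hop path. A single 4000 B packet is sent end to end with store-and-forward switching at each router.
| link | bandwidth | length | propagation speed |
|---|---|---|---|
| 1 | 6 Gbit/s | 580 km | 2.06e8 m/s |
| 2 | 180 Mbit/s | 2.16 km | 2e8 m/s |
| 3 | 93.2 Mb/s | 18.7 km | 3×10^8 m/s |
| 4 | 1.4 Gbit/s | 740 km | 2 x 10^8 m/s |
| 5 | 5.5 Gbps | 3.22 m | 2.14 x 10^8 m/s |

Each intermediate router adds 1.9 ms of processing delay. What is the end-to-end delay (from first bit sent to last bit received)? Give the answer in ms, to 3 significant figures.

14.7 ms

L = 4000 × 8 = 32000 bits.
Transmission delays (L/R per hop): 0.00533333, 0.177778, 0.343348, 0.0228571, 0.00581818 ms; sum = 0.555134 ms.
Propagation delays (d/s per hop): 2.81553, 0.0108, 0.0623333, 3.7, 1.50467e-05 ms; sum = 6.58868 ms.
Processing at 4 router(s): 4 × 1.9 ms = 7.6 ms.
End-to-end = 14.7 ms.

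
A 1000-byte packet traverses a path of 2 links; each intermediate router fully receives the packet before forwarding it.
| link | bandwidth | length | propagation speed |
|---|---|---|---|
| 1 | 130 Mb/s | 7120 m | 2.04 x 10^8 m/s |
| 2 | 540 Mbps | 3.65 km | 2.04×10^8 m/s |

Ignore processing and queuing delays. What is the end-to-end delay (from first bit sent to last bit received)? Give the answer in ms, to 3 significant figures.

L = 1000 × 8 = 8000 bits.
Transmission delays (L/R per hop): 0.0615385, 0.0148148 ms; sum = 0.0763533 ms.
Propagation delays (d/s per hop): 0.034902, 0.0178922 ms; sum = 0.0527941 ms.
End-to-end = 0.129 ms.

0.129 ms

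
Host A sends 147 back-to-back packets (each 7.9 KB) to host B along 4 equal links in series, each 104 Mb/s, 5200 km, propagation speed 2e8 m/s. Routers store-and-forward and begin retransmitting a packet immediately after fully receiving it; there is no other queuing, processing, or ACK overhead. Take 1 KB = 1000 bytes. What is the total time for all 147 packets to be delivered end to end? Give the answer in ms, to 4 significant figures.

195.2 ms

Per-hop transmission t_tx = L/R = 63200/104000000 = 0.607692 ms.
Per-hop propagation t_prop = 5200000/200000000 = 26 ms.
Pipeline fill: first packet needs 4·t_tx to clear all hops; remaining 146 packets each add one t_tx.
Total = (4+147-1)·t_tx + 4·t_prop = 150·0.607692 + 4·26 = 195.2 ms.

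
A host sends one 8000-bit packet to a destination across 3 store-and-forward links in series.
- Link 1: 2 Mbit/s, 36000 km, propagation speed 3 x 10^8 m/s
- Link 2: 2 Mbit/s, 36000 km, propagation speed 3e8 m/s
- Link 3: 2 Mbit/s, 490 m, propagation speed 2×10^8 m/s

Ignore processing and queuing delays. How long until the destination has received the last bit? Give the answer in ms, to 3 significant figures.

252 ms

Transmission delay per hop = L/R = 8000/2000000 = 4 ms; 3 hops → 12 ms.
Propagation delays (d/s per hop): 120, 120, 0.00245 ms; sum = 240.002 ms.
End-to-end = 252 ms.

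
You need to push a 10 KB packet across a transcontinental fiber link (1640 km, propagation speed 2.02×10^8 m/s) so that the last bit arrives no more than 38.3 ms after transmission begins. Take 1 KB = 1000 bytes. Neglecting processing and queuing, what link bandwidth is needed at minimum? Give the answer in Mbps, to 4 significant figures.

2.651 Mbps

L = 80000 bits.
Propagation delay = 1640000 / 202000000 = 8.11881 ms.
Transmission budget = 38.3 − 8.11881 = 30.1812 ms.
R ≥ L / t_tx = 80000 bits / 0.0301812 s = 2.651 Mbps.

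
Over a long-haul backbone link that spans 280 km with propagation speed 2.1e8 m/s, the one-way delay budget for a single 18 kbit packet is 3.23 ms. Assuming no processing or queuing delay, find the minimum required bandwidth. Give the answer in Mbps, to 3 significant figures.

9.49 Mbps

Propagation delay = 280000 / 210000000 = 1.33333 ms.
Transmission budget = 3.23 − 1.33333 = 1.89667 ms.
R ≥ L / t_tx = 18000 bits / 0.00189667 s = 9.49 Mbps.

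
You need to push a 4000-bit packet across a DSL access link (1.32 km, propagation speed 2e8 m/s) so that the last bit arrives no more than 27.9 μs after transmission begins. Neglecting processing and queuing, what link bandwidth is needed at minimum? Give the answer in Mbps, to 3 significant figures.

188 Mbps

Propagation delay = 1320 / 200000000 = 6.6 μs.
Transmission budget = 27.9 − 6.6 = 21.3 μs.
R ≥ L / t_tx = 4000 bits / 2.13e-05 s = 188 Mbps.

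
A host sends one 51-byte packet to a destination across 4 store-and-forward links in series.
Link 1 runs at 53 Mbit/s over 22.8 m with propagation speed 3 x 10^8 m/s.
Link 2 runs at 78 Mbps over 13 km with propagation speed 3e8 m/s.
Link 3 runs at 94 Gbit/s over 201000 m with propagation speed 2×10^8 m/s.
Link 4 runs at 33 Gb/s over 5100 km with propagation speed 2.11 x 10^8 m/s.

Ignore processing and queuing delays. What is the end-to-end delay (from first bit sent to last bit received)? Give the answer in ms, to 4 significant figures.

L = 51 × 8 = 408 bits.
Transmission delays (L/R per hop): 0.00769811, 0.00523077, 4.34043e-06, 1.23636e-05 ms; sum = 0.0129456 ms.
Propagation delays (d/s per hop): 7.6e-05, 0.0433333, 1.005, 24.1706 ms; sum = 25.219 ms.
End-to-end = 25.23 ms.

25.23 ms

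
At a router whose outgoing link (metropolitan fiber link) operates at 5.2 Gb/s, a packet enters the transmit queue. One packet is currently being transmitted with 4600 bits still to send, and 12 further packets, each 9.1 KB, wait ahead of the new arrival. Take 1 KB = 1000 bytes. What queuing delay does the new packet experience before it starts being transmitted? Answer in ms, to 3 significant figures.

Each queued packet: L/R = 72800/5200000000 = 0.014 ms.
12 queued → 0.168 ms.
Plus remaining 4600 bits of current packet: 0.000884615 ms.
Queuing delay = 0.169 ms.

0.169 ms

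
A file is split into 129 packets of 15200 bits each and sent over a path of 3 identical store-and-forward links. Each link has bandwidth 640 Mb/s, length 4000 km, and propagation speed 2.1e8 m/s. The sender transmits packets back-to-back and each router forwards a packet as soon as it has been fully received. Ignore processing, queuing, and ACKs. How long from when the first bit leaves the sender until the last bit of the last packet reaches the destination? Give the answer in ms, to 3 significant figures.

Per-hop transmission t_tx = L/R = 15200/640000000 = 0.02375 ms.
Per-hop propagation t_prop = 4000000/210000000 = 19.0476 ms.
Pipeline fill: first packet needs 3·t_tx to clear all hops; remaining 128 packets each add one t_tx.
Total = (3+129-1)·t_tx + 3·t_prop = 131·0.02375 + 3·19.0476 = 60.3 ms.

60.3 ms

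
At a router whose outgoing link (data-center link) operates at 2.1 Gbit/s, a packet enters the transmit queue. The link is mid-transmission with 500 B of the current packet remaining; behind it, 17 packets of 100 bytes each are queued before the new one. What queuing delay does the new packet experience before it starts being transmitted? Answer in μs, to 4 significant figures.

8.381 μs

Each queued packet: L/R = 800/2100000000 = 0.380952 μs.
17 queued → 6.47619 μs.
Plus remaining 4000 bits of current packet: 1.90476 μs.
Queuing delay = 8.381 μs.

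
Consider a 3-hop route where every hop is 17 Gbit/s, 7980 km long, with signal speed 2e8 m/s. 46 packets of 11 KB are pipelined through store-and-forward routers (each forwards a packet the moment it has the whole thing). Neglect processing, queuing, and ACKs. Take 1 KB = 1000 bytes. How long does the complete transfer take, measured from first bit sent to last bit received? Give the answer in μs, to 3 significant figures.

120000 μs

Per-hop transmission t_tx = L/R = 88000/17000000000 = 5.17647 μs.
Per-hop propagation t_prop = 7980000/200000000 = 39900 μs.
Pipeline fill: first packet needs 3·t_tx to clear all hops; remaining 45 packets each add one t_tx.
Total = (3+46-1)·t_tx + 3·t_prop = 48·5.17647 + 3·39900 = 120000 μs.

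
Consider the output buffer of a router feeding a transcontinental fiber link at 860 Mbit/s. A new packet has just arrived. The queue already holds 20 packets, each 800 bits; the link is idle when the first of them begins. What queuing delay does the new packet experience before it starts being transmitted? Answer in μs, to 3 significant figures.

Each queued packet: L/R = 800/860000000 = 0.930233 μs.
20 queued → 18.6047 μs.
Queuing delay = 18.6 μs.

18.6 μs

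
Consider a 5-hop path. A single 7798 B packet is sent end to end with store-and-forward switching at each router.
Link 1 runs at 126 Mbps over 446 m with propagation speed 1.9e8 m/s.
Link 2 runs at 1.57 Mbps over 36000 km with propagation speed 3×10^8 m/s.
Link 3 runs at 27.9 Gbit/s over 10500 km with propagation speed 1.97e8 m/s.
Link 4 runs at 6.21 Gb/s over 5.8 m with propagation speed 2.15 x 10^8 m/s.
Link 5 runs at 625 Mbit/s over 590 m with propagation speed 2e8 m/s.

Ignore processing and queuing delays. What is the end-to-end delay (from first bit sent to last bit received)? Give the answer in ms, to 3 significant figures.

L = 7798 × 8 = 62384 bits.
Transmission delays (L/R per hop): 0.495111, 39.735, 0.00223599, 0.0100457, 0.0998144 ms; sum = 40.3422 ms.
Propagation delays (d/s per hop): 0.00234737, 120, 53.2995, 2.69767e-05, 0.00295 ms; sum = 173.305 ms.
End-to-end = 214 ms.

214 ms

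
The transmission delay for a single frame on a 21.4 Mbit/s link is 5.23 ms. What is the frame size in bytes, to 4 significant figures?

13990 bytes

L = R × t_tx = 21400000 b/s × 0.00523 s = 111922 bits.
In bytes: 111922 / 8 = 13990 bytes.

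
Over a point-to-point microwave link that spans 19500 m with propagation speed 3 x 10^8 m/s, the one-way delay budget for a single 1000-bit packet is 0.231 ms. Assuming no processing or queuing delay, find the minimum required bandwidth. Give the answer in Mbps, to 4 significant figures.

Propagation delay = 19500 / 300000000 = 0.065 ms.
Transmission budget = 0.231 − 0.065 = 0.166 ms.
R ≥ L / t_tx = 1000 bits / 0.000166 s = 6.024 Mbps.

6.024 Mbps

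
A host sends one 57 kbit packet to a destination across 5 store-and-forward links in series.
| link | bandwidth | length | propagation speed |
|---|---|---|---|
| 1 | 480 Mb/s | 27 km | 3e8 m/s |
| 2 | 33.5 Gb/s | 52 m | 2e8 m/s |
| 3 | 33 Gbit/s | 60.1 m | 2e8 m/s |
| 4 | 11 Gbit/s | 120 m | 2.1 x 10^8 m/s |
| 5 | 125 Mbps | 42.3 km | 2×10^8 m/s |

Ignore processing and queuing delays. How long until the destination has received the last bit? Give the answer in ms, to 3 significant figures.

L = 57000 bits.
Transmission delays (L/R per hop): 0.11875, 0.00170149, 0.00172727, 0.00518182, 0.456 ms; sum = 0.583361 ms.
Propagation delays (d/s per hop): 0.09, 0.00026, 0.0003005, 0.000571429, 0.2115 ms; sum = 0.302632 ms.
End-to-end = 0.886 ms.

0.886 ms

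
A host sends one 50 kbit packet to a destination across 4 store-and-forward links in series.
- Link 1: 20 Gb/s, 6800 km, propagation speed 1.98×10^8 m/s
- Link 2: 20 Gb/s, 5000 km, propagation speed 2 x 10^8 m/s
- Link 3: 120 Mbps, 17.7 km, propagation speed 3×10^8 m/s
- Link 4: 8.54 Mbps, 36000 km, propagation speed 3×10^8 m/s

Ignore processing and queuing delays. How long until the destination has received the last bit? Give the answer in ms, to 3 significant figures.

186 ms

L = 50000 bits.
Transmission delays (L/R per hop): 0.0025, 0.0025, 0.416667, 5.8548 ms; sum = 6.27647 ms.
Propagation delays (d/s per hop): 34.3434, 25, 0.059, 120 ms; sum = 179.402 ms.
End-to-end = 186 ms.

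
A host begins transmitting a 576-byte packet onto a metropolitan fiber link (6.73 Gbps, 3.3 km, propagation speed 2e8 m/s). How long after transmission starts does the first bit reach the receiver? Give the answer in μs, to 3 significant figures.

16.5 μs

First bit experiences only propagation delay: d/s = 3300/200000000 = 16.5 μs.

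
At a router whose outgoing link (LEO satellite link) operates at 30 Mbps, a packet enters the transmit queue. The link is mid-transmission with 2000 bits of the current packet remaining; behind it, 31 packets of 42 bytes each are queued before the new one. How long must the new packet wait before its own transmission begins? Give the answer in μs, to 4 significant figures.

413.9 μs

Each queued packet: L/R = 336/30000000 = 11.2 μs.
31 queued → 347.2 μs.
Plus remaining 2000 bits of current packet: 66.6667 μs.
Queuing delay = 413.9 μs.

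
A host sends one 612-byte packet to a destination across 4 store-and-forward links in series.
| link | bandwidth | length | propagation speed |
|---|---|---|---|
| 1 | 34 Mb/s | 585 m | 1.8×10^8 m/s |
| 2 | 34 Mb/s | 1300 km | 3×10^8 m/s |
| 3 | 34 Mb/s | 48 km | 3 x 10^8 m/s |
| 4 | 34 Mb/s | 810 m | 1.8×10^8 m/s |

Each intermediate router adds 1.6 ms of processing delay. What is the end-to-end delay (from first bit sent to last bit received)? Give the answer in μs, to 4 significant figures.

L = 612 × 8 = 4896 bits.
Transmission delay per hop = L/R = 4896/34000000 = 144 μs; 4 hops → 576 μs.
Propagation delays (d/s per hop): 3.25, 4333.33, 160, 4.5 μs; sum = 4501.08 μs.
Processing at 3 router(s): 3 × 1.6 ms = 4800 μs.
End-to-end = 9877 μs.

9877 μs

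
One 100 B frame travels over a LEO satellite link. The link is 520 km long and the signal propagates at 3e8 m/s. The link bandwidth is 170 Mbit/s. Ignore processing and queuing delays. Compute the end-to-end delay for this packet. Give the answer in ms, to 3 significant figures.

1.74 ms

L = 100 × 8 = 800 bits.
Transmission delay = L/R = 800 / 170000000 = 0.00470588 ms.
Propagation delay = d/s = 520000 m / 300000000 m/s = 1.73333 ms.
Total = 1.74 ms.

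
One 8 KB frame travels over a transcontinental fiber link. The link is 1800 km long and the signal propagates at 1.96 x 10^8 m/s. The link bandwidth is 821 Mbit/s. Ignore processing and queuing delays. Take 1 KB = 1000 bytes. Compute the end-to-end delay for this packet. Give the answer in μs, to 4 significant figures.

L = 64000 bits.
Transmission delay = L/R = 64000 / 821000000 = 77.9537 μs.
Propagation delay = d/s = 1800000 m / 196000000 m/s = 9183.67 μs.
Total = 9262 μs.

9262 μs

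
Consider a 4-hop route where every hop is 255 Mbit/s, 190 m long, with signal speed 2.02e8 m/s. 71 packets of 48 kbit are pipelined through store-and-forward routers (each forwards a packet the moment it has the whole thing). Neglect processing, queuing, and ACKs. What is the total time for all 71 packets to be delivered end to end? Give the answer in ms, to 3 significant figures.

13.9 ms

Per-hop transmission t_tx = L/R = 48000/255000000 = 0.188235 ms.
Per-hop propagation t_prop = 190/202000000 = 0.000940594 ms.
Pipeline fill: first packet needs 4·t_tx to clear all hops; remaining 70 packets each add one t_tx.
Total = (4+71-1)·t_tx + 4·t_prop = 74·0.188235 + 4·0.000940594 = 13.9 ms.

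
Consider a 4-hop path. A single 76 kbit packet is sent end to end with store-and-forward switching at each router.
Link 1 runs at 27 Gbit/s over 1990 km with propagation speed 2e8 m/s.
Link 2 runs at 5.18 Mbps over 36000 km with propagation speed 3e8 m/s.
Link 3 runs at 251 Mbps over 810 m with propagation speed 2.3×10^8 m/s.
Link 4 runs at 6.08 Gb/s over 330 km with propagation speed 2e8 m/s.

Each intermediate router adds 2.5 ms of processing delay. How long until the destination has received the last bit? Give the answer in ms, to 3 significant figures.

L = 76000 bits.
Transmission delays (L/R per hop): 0.00281481, 14.6718, 0.302789, 0.0125 ms; sum = 14.9899 ms.
Propagation delays (d/s per hop): 9.95, 120, 0.00352174, 1.65 ms; sum = 131.604 ms.
Processing at 3 router(s): 3 × 2.5 ms = 7.5 ms.
End-to-end = 154 ms.

154 ms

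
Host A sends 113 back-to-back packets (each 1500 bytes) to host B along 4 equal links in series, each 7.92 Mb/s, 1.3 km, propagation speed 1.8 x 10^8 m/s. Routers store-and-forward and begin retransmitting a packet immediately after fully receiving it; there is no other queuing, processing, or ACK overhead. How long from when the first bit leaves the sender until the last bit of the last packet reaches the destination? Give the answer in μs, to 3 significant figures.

Per-hop transmission t_tx = L/R = 12000/7920000 = 1515.15 μs.
Per-hop propagation t_prop = 1300/180000000 = 7.22222 μs.
Pipeline fill: first packet needs 4·t_tx to clear all hops; remaining 112 packets each add one t_tx.
Total = (4+113-1)·t_tx + 4·t_prop = 116·1515.15 + 4·7.22222 = 176000 μs.

176000 μs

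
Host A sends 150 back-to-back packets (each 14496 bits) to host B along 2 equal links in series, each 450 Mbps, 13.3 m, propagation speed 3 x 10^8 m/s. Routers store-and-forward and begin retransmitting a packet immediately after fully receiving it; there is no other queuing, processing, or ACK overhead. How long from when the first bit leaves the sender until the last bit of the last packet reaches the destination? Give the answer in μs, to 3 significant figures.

Per-hop transmission t_tx = L/R = 14496/450000000 = 32.2133 μs.
Per-hop propagation t_prop = 13.3/300000000 = 0.0443333 μs.
Pipeline fill: first packet needs 2·t_tx to clear all hops; remaining 149 packets each add one t_tx.
Total = (2+150-1)·t_tx + 2·t_prop = 151·32.2133 + 2·0.0443333 = 4860 μs.

4860 μs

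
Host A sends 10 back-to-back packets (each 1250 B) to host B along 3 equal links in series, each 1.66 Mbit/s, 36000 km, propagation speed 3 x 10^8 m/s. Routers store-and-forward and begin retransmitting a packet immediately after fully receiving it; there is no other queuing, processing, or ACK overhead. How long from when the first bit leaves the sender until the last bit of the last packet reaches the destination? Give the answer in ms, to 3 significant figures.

432 ms

Per-hop transmission t_tx = L/R = 10000/1660000 = 6.0241 ms.
Per-hop propagation t_prop = 36000000/300000000 = 120 ms.
Pipeline fill: first packet needs 3·t_tx to clear all hops; remaining 9 packets each add one t_tx.
Total = (3+10-1)·t_tx + 3·t_prop = 12·6.0241 + 3·120 = 432 ms.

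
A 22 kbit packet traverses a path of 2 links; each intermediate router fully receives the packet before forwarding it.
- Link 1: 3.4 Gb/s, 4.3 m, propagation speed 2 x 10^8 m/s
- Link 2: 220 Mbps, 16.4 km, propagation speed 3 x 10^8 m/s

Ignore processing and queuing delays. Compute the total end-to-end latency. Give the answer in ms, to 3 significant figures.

0.161 ms

L = 22000 bits.
Transmission delays (L/R per hop): 0.00647059, 0.1 ms; sum = 0.106471 ms.
Propagation delays (d/s per hop): 2.15e-05, 0.0546667 ms; sum = 0.0546882 ms.
End-to-end = 0.161 ms.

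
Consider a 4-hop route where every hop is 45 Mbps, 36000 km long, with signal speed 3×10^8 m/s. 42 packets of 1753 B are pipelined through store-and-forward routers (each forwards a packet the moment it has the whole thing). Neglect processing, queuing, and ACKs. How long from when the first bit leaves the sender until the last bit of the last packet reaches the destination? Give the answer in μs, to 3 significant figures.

Per-hop transmission t_tx = L/R = 14024/45000000 = 311.644 μs.
Per-hop propagation t_prop = 36000000/300000000 = 120000 μs.
Pipeline fill: first packet needs 4·t_tx to clear all hops; remaining 41 packets each add one t_tx.
Total = (4+42-1)·t_tx + 4·t_prop = 45·311.644 + 4·120000 = 494000 μs.

494000 μs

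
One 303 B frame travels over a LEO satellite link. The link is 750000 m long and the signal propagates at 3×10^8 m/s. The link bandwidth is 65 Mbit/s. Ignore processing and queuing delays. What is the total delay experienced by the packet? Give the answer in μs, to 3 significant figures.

L = 303 × 8 = 2424 bits.
Transmission delay = L/R = 2424 / 65000000 = 37.2923 μs.
Propagation delay = d/s = 750000 m / 300000000 m/s = 2500 μs.
Total = 2540 μs.

2540 μs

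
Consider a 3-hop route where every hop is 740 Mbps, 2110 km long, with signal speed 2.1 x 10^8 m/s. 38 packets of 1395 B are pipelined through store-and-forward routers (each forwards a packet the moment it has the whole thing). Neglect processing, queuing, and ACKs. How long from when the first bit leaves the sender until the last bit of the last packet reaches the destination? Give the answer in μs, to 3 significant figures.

Per-hop transmission t_tx = L/R = 11160/740000000 = 15.0811 μs.
Per-hop propagation t_prop = 2110000/210000000 = 10047.6 μs.
Pipeline fill: first packet needs 3·t_tx to clear all hops; remaining 37 packets each add one t_tx.
Total = (3+38-1)·t_tx + 3·t_prop = 40·15.0811 + 3·10047.6 = 30700 μs.

30700 μs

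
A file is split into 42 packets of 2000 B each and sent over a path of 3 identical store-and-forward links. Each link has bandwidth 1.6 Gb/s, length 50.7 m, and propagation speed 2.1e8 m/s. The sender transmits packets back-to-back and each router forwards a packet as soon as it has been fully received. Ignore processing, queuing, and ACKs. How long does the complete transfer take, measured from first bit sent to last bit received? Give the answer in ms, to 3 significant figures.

0.441 ms

Per-hop transmission t_tx = L/R = 16000/1600000000 = 0.01 ms.
Per-hop propagation t_prop = 50.7/210000000 = 0.000241429 ms.
Pipeline fill: first packet needs 3·t_tx to clear all hops; remaining 41 packets each add one t_tx.
Total = (3+42-1)·t_tx + 3·t_prop = 44·0.01 + 3·0.000241429 = 0.441 ms.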